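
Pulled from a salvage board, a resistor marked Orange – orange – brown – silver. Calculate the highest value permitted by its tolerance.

Orange → 3 (first significant figure)
Orange → 3 (second significant figure)
Brown → ×10 multiplier
Silver → ±10% tolerance
33 × 10 = 330 Ω
Highest = 330 × (1 + 10/100) = 363 Ω.

363 Ω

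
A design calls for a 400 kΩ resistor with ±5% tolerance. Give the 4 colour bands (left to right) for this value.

400000 Ω = 40 × 10^4.
4 → yellow
0 → black
Multiplier 10^4 → yellow.
±5% tolerance → gold.

yellow, black, yellow, gold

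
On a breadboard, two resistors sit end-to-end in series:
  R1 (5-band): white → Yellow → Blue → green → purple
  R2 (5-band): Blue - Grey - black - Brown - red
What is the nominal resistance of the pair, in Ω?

94606800 Ω

R1: white, yellow, blue → 946; green ×10^5 → 94600000 Ω.
R2: blue, grey, black → 680; brown ×10 → 6800 Ω.
Series: 94600000 + 6800 = 94606800 Ω.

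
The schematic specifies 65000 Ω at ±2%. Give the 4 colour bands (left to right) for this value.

65000 Ω = 65 × 10^3.
6 → blue
5 → green
Multiplier 10^3 → orange.
±2% tolerance → red.

blue, green, orange, red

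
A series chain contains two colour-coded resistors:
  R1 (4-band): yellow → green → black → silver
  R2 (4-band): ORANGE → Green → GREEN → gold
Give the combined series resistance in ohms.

R1: yellow, green → 45; black ×1 → 45 Ω.
R2: orange, green → 35; green ×10^5 → 3500000 Ω.
Series: 45 + 3500000 = 3500045 Ω.

3500045 Ω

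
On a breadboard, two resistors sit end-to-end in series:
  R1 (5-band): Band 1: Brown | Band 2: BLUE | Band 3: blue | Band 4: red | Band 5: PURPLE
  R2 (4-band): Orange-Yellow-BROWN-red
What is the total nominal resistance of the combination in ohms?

16940 Ω

R1: brown, blue, blue → 166; red ×10^2 → 16600 Ω.
R2: orange, yellow → 34; brown ×10 → 340 Ω.
Series: 16600 + 340 = 16940 Ω.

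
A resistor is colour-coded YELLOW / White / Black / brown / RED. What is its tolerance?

±2%

The last band, red, is the tolerance band.
Red corresponds to ±2%.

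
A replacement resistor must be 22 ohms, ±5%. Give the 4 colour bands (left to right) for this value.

red, red, black, gold

22 Ω = 22 × 10^0.
2 → red
2 → red
Multiplier 10^0 → black.
±5% tolerance → gold.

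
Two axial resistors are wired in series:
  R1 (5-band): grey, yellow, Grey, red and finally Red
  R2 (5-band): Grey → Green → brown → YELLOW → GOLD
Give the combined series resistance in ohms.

R1: grey, yellow, grey → 848; red ×10^2 → 84800 Ω.
R2: grey, green, brown → 851; yellow ×10^4 → 8510000 Ω.
Series: 84800 + 8510000 = 8594800 Ω.

8594800 Ω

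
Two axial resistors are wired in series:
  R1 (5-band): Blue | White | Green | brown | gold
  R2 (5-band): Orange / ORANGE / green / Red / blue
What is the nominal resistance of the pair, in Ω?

R1: blue, white, green → 695; brown ×10 → 6950 Ω.
R2: orange, orange, green → 335; red ×10^2 → 33500 Ω.
Series: 6950 + 33500 = 40450 Ω.

40450 Ω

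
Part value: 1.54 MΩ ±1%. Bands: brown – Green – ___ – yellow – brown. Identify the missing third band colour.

yellow

1540000 Ω = 154 × 10^4.
The third band gives digit 4 of the significand, and 4 is yellow.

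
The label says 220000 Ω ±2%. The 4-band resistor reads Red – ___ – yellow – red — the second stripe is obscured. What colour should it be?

red

220000 Ω = 22 × 10^4.
The second band gives digit 2 of the significand, and 2 is red.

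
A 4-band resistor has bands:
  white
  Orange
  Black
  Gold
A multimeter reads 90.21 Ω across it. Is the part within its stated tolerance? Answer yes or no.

White → 9 (first significant figure)
Orange → 3 (second significant figure)
Black → ×1 multiplier
Gold → ±5% tolerance
93 × 1 = 93 Ω
Allowed range: 88.35 Ω to 97.65 Ω.
90.21 Ω lies inside that range.

yes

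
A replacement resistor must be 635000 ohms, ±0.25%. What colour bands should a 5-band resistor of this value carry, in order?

635000 Ω = 635 × 10^3.
6 → blue
3 → orange
5 → green
Multiplier 10^3 → orange.
±0.25% tolerance → blue.

blue, orange, green, orange, blue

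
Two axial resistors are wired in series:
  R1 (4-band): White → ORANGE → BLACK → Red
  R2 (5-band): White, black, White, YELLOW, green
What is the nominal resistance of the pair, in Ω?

9090093 Ω

R1: white, orange → 93; black ×1 → 93 Ω.
R2: white, black, white → 909; yellow ×10^4 → 9090000 Ω.
Series: 93 + 9090000 = 9090093 Ω.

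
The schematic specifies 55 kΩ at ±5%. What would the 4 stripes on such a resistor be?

green, green, orange, gold

55000 Ω = 55 × 10^3.
5 → green
5 → green
Multiplier 10^3 → orange.
±5% tolerance → gold.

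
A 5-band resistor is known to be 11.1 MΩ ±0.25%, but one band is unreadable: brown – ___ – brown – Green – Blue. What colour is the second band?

11100000 Ω = 111 × 10^5.
The second band gives digit 1 of the significand, and 1 is brown.

brown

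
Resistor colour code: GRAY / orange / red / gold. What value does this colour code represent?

Grey → 8 (first significant figure)
Orange → 3 (second significant figure)
Red → ×10^2 multiplier
83 × 100 = 8300 Ω

8300 Ω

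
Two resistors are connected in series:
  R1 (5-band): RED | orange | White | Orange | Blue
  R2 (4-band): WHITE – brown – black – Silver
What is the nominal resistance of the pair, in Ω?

R1: red, orange, white → 239; orange ×10^3 → 239000 Ω.
R2: white, brown → 91; black ×1 → 91 Ω.
Series: 239000 + 91 = 239091 Ω.

239091 Ω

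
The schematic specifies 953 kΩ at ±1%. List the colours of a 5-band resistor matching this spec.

white, green, orange, orange, brown

953000 Ω = 953 × 10^3.
9 → white
5 → green
3 → orange
Multiplier 10^3 → orange.
±1% tolerance → brown.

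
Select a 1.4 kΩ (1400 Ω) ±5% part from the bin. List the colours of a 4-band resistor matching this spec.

1400 Ω = 14 × 10^2.
1 → brown
4 → yellow
Multiplier 10^2 → red.
±5% tolerance → gold.

brown, yellow, red, gold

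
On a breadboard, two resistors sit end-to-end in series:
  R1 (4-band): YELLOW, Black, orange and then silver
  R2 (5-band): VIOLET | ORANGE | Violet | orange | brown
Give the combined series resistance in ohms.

777000 Ω

R1: yellow, black → 40; orange ×10^3 → 40000 Ω.
R2: violet, orange, violet → 737; orange ×10^3 → 737000 Ω.
Series: 40000 + 737000 = 777000 Ω.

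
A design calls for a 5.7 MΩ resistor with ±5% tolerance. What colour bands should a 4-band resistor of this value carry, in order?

green, violet, green, gold

5700000 Ω = 57 × 10^5.
5 → green
7 → violet
Multiplier 10^5 → green.
±5% tolerance → gold.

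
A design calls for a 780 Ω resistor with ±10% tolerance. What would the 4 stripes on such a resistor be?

780 Ω = 78 × 10^1.
7 → violet
8 → grey
Multiplier 10^1 → brown.
±10% tolerance → silver.

violet, grey, brown, silver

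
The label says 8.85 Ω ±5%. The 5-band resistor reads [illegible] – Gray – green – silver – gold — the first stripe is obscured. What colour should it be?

grey

8.85 Ω = 885 × 10^-2.
The first band gives digit 8 of the significand, and 8 is grey.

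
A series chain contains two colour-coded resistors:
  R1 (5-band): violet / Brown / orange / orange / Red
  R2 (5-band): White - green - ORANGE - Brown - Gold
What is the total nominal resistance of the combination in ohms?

R1: violet, brown, orange → 713; orange ×10^3 → 713000 Ω.
R2: white, green, orange → 953; brown ×10 → 9530 Ω.
Series: 713000 + 9530 = 722530 Ω.

722530 Ω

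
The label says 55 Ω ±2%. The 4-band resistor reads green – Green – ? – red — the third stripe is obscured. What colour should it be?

black

55 Ω = 55 × 10^0.
The third band is the multiplier, 10^0, which is black.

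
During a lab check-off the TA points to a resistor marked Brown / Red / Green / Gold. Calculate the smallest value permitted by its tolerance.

Brown → 1 (first significant figure)
Red → 2 (second significant figure)
Green → ×10^5 multiplier
Gold → ±5% tolerance
12 × 100000 = 1200000 Ω
Smallest = 1200000 × (1 − 5/100) = 1140000 Ω.

1140000 Ω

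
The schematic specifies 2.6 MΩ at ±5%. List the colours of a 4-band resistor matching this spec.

2600000 Ω = 26 × 10^5.
2 → red
6 → blue
Multiplier 10^5 → green.
±5% tolerance → gold.

red, blue, green, gold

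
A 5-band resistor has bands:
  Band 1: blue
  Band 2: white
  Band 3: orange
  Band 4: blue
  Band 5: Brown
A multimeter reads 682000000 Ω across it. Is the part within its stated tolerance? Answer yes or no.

no

Blue → 6 (first significant figure)
White → 9 (second significant figure)
Orange → 3 (third significant figure)
Blue → ×10^6 multiplier
Brown → ±1% tolerance
693 × 1000000 = 693000000 Ω
Allowed range: 686070000 Ω to 699930000 Ω.
682000000 Ω lies outside that range.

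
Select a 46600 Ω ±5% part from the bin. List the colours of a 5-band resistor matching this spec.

46600 Ω = 466 × 10^2.
4 → yellow
6 → blue
6 → blue
Multiplier 10^2 → red.
±5% tolerance → gold.

yellow, blue, blue, red, gold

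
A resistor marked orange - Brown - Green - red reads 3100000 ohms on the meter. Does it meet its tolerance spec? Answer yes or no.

Orange → 3 (first significant figure)
Brown → 1 (second significant figure)
Green → ×10^5 multiplier
Red → ±2% tolerance
31 × 100000 = 3100000 Ω
Allowed range: 3038000 Ω to 3162000 Ω.
3100000 ohms lies inside that range.

yes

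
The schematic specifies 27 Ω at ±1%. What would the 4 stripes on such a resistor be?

27 Ω = 27 × 10^0.
2 → red
7 → violet
Multiplier 10^0 → black.
±1% tolerance → brown.

red, violet, black, brown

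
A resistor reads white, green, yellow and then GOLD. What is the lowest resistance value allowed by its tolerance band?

White → 9 (first significant figure)
Green → 5 (second significant figure)
Yellow → ×10^4 multiplier
Gold → ±5% tolerance
95 × 10000 = 950000 Ω
Lowest = 950000 × (1 − 5/100) = 902500 Ω.

902500 Ω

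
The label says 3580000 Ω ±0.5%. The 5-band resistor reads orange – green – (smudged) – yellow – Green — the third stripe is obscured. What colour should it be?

3580000 Ω = 358 × 10^4.
The third band gives digit 8 of the significand, and 8 is grey.

grey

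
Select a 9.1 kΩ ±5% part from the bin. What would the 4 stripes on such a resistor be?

9100 Ω = 91 × 10^2.
9 → white
1 → brown
Multiplier 10^2 → red.
±5% tolerance → gold.

white, brown, red, gold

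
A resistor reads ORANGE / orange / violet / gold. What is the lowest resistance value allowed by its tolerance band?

Orange → 3 (first significant figure)
Orange → 3 (second significant figure)
Violet → ×10^7 multiplier
Gold → ±5% tolerance
33 × 10000000 = 330000000 Ω
Lowest = 330000000 × (1 − 5/100) = 313500000 Ω.

313500000 Ω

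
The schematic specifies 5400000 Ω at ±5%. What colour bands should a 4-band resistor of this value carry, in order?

5400000 Ω = 54 × 10^5.
5 → green
4 → yellow
Multiplier 10^5 → green.
±5% tolerance → gold.

green, yellow, green, gold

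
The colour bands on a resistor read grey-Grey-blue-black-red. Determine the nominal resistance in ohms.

886 Ω

Grey → 8 (first significant figure)
Grey → 8 (second significant figure)
Blue → 6 (third significant figure)
Black → ×1 multiplier
886 × 1 = 886 Ω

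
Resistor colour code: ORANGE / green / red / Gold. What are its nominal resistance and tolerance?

Orange → 3 (first significant figure)
Green → 5 (second significant figure)
Red → ×10^2 multiplier
Gold → ±5% tolerance
35 × 100 = 3500 Ω

3500 Ω ±5%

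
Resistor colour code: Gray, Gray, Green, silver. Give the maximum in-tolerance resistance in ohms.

Grey → 8 (first significant figure)
Grey → 8 (second significant figure)
Green → ×10^5 multiplier
Silver → ±10% tolerance
88 × 100000 = 8800000 Ω
Maximum = 8800000 × (1 + 10/100) = 9680000 Ω.

9680000 Ω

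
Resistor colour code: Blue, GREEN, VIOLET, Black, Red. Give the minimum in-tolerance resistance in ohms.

Blue → 6 (first significant figure)
Green → 5 (second significant figure)
Violet → 7 (third significant figure)
Black → ×1 multiplier
Red → ±2% tolerance
657 × 1 = 657 Ω
Minimum = 657 × (1 − 2/100) = 643.86 Ω.

643.86 Ω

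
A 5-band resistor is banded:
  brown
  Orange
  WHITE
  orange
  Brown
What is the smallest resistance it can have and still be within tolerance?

137610 Ω

Brown → 1 (first significant figure)
Orange → 3 (second significant figure)
White → 9 (third significant figure)
Orange → ×10^3 multiplier
Brown → ±1% tolerance
139 × 1000 = 139000 Ω
Smallest = 139000 × (1 − 1/100) = 137610 Ω.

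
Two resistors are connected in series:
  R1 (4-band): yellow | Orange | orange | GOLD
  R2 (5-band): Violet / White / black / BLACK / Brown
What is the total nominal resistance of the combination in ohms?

R1: yellow, orange → 43; orange ×10^3 → 43000 Ω.
R2: violet, white, black → 790; black ×1 → 790 Ω.
Series: 43000 + 790 = 43790 Ω.

43790 Ω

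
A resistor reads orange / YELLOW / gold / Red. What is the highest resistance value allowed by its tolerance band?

Orange → 3 (first significant figure)
Yellow → 4 (second significant figure)
Gold → ×0.1 multiplier
Red → ±2% tolerance
34 × 0.1 = 3.4 Ω
Highest = 3.4 × (1 + 2/100) = 3.468 Ω.

3.468 Ω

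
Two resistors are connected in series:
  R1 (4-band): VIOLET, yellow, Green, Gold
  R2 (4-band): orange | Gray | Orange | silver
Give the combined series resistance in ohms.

R1: violet, yellow → 74; green ×10^5 → 7400000 Ω.
R2: orange, grey → 38; orange ×10^3 → 38000 Ω.
Series: 7400000 + 38000 = 7438000 Ω.

7438000 Ω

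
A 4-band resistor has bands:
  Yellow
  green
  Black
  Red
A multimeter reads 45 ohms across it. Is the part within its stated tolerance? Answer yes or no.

Yellow → 4 (first significant figure)
Green → 5 (second significant figure)
Black → ×1 multiplier
Red → ±2% tolerance
45 × 1 = 45 Ω
Allowed range: 44.1 Ω to 45.9 Ω.
45 ohms lies inside that range.

yes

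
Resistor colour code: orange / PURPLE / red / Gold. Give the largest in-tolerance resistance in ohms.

3885 Ω

Orange → 3 (first significant figure)
Violet → 7 (second significant figure)
Red → ×10^2 multiplier
Gold → ±5% tolerance
37 × 100 = 3700 Ω
Largest = 3700 × (1 + 5/100) = 3885 Ω.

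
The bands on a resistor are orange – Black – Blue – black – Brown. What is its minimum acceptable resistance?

Orange → 3 (first significant figure)
Black → 0 (second significant figure)
Blue → 6 (third significant figure)
Black → ×1 multiplier
Brown → ±1% tolerance
306 × 1 = 306 Ω
Minimum = 306 × (1 − 1/100) = 302.94 Ω.

302.94 Ω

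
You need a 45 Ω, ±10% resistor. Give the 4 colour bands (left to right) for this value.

yellow, green, black, silver

45 Ω = 45 × 10^0.
4 → yellow
5 → green
Multiplier 10^0 → black.
±10% tolerance → silver.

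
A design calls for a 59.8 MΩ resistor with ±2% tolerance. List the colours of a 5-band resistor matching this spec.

59800000 Ω = 598 × 10^5.
5 → green
9 → white
8 → grey
Multiplier 10^5 → green.
±2% tolerance → red.

green, white, grey, green, red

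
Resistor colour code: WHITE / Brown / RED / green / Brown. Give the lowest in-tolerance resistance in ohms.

White → 9 (first significant figure)
Brown → 1 (second significant figure)
Red → 2 (third significant figure)
Green → ×10^5 multiplier
Brown → ±1% tolerance
912 × 100000 = 91200000 Ω
Lowest = 91200000 × (1 − 1/100) = 90288000 Ω.

90288000 Ω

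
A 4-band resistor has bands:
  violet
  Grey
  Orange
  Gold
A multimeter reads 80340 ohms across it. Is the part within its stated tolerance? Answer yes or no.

Violet → 7 (first significant figure)
Grey → 8 (second significant figure)
Orange → ×10^3 multiplier
Gold → ±5% tolerance
78 × 1000 = 78000 Ω
Allowed range: 74100 Ω to 81900 Ω.
80340 ohms lies inside that range.

yes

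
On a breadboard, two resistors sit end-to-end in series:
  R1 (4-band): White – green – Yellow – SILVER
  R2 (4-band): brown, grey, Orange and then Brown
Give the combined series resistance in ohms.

968000 Ω

R1: white, green → 95; yellow ×10^4 → 950000 Ω.
R2: brown, grey → 18; orange ×10^3 → 18000 Ω.
Series: 950000 + 18000 = 968000 Ω.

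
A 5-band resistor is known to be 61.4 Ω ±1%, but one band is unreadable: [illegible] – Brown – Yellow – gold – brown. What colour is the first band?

61.4 Ω = 614 × 10^-1.
The first band gives digit 6 of the significand, and 6 is blue.

blue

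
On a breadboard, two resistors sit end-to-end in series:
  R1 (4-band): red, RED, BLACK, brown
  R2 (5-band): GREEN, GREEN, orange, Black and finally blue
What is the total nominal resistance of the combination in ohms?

575 Ω

R1: red, red → 22; black ×1 → 22 Ω.
R2: green, green, orange → 553; black ×1 → 553 Ω.
Series: 22 + 553 = 575 Ω.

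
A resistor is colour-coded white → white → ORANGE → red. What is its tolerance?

The last band, red, is the tolerance band.
Red corresponds to ±2%.

±2%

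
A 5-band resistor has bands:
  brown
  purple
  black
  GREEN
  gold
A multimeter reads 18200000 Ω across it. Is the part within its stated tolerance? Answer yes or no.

Brown → 1 (first significant figure)
Violet → 7 (second significant figure)
Black → 0 (third significant figure)
Green → ×10^5 multiplier
Gold → ±5% tolerance
170 × 100000 = 17000000 Ω
Allowed range: 16150000 Ω to 17850000 Ω.
18200000 Ω lies outside that range.

no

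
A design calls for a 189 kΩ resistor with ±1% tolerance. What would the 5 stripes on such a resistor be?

189000 Ω = 189 × 10^3.
1 → brown
8 → grey
9 → white
Multiplier 10^3 → orange.
±1% tolerance → brown.

brown, grey, white, orange, brown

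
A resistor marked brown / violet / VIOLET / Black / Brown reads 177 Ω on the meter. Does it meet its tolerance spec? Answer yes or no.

yes

Brown → 1 (first significant figure)
Violet → 7 (second significant figure)
Violet → 7 (third significant figure)
Black → ×1 multiplier
Brown → ±1% tolerance
177 × 1 = 177 Ω
Allowed range: 175.23 Ω to 178.77 Ω.
177 Ω lies inside that range.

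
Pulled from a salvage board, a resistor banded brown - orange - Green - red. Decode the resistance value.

1300000 Ω

Brown → 1 (first significant figure)
Orange → 3 (second significant figure)
Green → ×10^5 multiplier
13 × 100000 = 1300000 Ω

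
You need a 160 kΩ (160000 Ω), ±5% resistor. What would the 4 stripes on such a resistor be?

160000 Ω = 16 × 10^4.
1 → brown
6 → blue
Multiplier 10^4 → yellow.
±5% tolerance → gold.

brown, blue, yellow, gold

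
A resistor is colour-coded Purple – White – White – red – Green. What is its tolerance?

The last band, green, is the tolerance band.
Green corresponds to ±0.5%.

±0.5%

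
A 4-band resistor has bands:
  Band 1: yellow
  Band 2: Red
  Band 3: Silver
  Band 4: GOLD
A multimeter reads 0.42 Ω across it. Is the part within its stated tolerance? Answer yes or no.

yes

Yellow → 4 (first significant figure)
Red → 2 (second significant figure)
Silver → ×0.01 multiplier
Gold → ±5% tolerance
42 × 0.01 = 0.42 Ω
Allowed range: 0.399 Ω to 0.441 Ω.
0.42 Ω lies inside that range.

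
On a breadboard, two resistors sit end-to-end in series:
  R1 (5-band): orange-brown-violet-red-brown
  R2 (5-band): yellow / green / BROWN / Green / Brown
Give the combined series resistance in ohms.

R1: orange, brown, violet → 317; red ×10^2 → 31700 Ω.
R2: yellow, green, brown → 451; green ×10^5 → 45100000 Ω.
Series: 31700 + 45100000 = 45131700 Ω.

45131700 Ω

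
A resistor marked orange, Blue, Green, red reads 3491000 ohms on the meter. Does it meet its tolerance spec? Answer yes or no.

Orange → 3 (first significant figure)
Blue → 6 (second significant figure)
Green → ×10^5 multiplier
Red → ±2% tolerance
36 × 100000 = 3600000 Ω
Allowed range: 3528000 Ω to 3672000 Ω.
3491000 ohms lies outside that range.

no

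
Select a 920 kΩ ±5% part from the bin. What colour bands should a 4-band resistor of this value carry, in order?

920000 Ω = 92 × 10^4.
9 → white
2 → red
Multiplier 10^4 → yellow.
±5% tolerance → gold.

white, red, yellow, gold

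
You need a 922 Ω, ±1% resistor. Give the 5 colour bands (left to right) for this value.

white, red, red, black, brown

922 Ω = 922 × 10^0.
9 → white
2 → red
2 → red
Multiplier 10^0 → black.
±1% tolerance → brown.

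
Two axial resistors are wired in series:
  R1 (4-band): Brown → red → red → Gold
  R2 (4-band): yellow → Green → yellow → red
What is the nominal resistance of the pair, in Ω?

451200 Ω

R1: brown, red → 12; red ×10^2 → 1200 Ω.
R2: yellow, green → 45; yellow ×10^4 → 450000 Ω.
Series: 1200 + 450000 = 451200 Ω.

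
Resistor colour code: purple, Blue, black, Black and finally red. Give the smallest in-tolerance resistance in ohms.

Violet → 7 (first significant figure)
Blue → 6 (second significant figure)
Black → 0 (third significant figure)
Black → ×1 multiplier
Red → ±2% tolerance
760 × 1 = 760 Ω
Smallest = 760 × (1 − 2/100) = 744.8 Ω.

744.8 Ω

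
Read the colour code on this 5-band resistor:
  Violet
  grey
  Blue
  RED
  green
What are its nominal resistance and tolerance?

78600 Ω ±0.5%

Violet → 7 (first significant figure)
Grey → 8 (second significant figure)
Blue → 6 (third significant figure)
Red → ×10^2 multiplier
Green → ±0.5% tolerance
786 × 100 = 78600 Ω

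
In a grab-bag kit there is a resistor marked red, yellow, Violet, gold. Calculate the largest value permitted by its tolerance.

252000000 Ω

Red → 2 (first significant figure)
Yellow → 4 (second significant figure)
Violet → ×10^7 multiplier
Gold → ±5% tolerance
24 × 10000000 = 240000000 Ω
Largest = 240000000 × (1 + 5/100) = 252000000 Ω.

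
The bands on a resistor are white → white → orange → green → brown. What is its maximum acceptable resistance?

White → 9 (first significant figure)
White → 9 (second significant figure)
Orange → 3 (third significant figure)
Green → ×10^5 multiplier
Brown → ±1% tolerance
993 × 100000 = 99300000 Ω
Maximum = 99300000 × (1 + 1/100) = 100293000 Ω.

100293000 Ω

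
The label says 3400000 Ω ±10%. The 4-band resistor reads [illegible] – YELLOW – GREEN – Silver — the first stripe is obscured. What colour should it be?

3400000 Ω = 34 × 10^5.
The first band gives digit 3 of the significand, and 3 is orange.

orange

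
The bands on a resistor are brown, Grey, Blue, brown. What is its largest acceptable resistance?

Brown → 1 (first significant figure)
Grey → 8 (second significant figure)
Blue → ×10^6 multiplier
Brown → ±1% tolerance
18 × 1000000 = 18000000 Ω
Largest = 18000000 × (1 + 1/100) = 18180000 Ω.

18180000 Ω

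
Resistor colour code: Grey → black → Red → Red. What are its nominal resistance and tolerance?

8000 Ω ±2%

Grey → 8 (first significant figure)
Black → 0 (second significant figure)
Red → ×10^2 multiplier
Red → ±2% tolerance
80 × 100 = 8000 Ω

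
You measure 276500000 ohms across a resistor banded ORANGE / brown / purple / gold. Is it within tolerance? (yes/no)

no

Orange → 3 (first significant figure)
Brown → 1 (second significant figure)
Violet → ×10^7 multiplier
Gold → ±5% tolerance
31 × 10000000 = 310000000 Ω
Allowed range: 294500000 Ω to 325500000 Ω.
276500000 ohms lies outside that range.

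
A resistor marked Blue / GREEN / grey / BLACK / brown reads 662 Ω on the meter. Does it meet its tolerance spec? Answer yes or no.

Blue → 6 (first significant figure)
Green → 5 (second significant figure)
Grey → 8 (third significant figure)
Black → ×1 multiplier
Brown → ±1% tolerance
658 × 1 = 658 Ω
Allowed range: 651.42 Ω to 664.58 Ω.
662 Ω lies inside that range.

yes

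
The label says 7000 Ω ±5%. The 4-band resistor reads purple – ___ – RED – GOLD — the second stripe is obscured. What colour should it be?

7000 Ω = 70 × 10^2.
The second band gives digit 0 of the significand, and 0 is black.

black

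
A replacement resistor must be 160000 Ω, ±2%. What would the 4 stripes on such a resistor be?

160000 Ω = 16 × 10^4.
1 → brown
6 → blue
Multiplier 10^4 → yellow.
±2% tolerance → red.

brown, blue, yellow, red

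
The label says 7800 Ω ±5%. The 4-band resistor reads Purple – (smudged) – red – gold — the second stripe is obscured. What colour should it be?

grey

7800 Ω = 78 × 10^2.
The second band gives digit 8 of the significand, and 8 is grey.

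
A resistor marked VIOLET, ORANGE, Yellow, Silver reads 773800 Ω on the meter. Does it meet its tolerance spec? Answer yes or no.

yes

Violet → 7 (first significant figure)
Orange → 3 (second significant figure)
Yellow → ×10^4 multiplier
Silver → ±10% tolerance
73 × 10000 = 730000 Ω
Allowed range: 657000 Ω to 803000 Ω.
773800 Ω lies inside that range.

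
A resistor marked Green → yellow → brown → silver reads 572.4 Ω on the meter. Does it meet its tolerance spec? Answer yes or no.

Green → 5 (first significant figure)
Yellow → 4 (second significant figure)
Brown → ×10 multiplier
Silver → ±10% tolerance
54 × 10 = 540 Ω
Allowed range: 486 Ω to 594 Ω.
572.4 Ω lies inside that range.

yes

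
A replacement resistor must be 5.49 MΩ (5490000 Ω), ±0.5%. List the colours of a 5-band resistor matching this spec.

green, yellow, white, yellow, green

5490000 Ω = 549 × 10^4.
5 → green
4 → yellow
9 → white
Multiplier 10^4 → yellow.
±0.5% tolerance → green.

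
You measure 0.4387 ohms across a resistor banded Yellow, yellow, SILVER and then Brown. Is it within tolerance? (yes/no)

yes

Yellow → 4 (first significant figure)
Yellow → 4 (second significant figure)
Silver → ×0.01 multiplier
Brown → ±1% tolerance
44 × 0.01 = 0.44 Ω
Allowed range: 0.4356 Ω to 0.4444 Ω.
0.4387 ohms lies inside that range.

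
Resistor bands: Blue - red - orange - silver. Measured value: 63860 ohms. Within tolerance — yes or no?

Blue → 6 (first significant figure)
Red → 2 (second significant figure)
Orange → ×10^3 multiplier
Silver → ±10% tolerance
62 × 1000 = 62000 Ω
Allowed range: 55800 Ω to 68200 Ω.
63860 ohms lies inside that range.

yes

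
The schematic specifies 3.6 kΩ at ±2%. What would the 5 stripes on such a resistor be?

3600 Ω = 360 × 10^1.
3 → orange
6 → blue
0 → black
Multiplier 10^1 → brown.
±2% tolerance → red.

orange, blue, black, brown, red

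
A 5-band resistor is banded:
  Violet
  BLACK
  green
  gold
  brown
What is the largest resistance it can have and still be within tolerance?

Violet → 7 (first significant figure)
Black → 0 (second significant figure)
Green → 5 (third significant figure)
Gold → ×0.1 multiplier
Brown → ±1% tolerance
705 × 0.1 = 70.5 Ω
Largest = 70.5 × (1 + 1/100) = 71.205 Ω.

71.205 Ω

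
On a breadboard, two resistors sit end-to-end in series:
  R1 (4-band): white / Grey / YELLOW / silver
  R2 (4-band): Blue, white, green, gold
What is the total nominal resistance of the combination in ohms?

7880000 Ω

R1: white, grey → 98; yellow ×10^4 → 980000 Ω.
R2: blue, white → 69; green ×10^5 → 6900000 Ω.
Series: 980000 + 6900000 = 7880000 Ω.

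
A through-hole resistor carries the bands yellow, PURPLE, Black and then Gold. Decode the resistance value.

Yellow → 4 (first significant figure)
Violet → 7 (second significant figure)
Black → ×1 multiplier
47 × 1 = 47 Ω

47 Ω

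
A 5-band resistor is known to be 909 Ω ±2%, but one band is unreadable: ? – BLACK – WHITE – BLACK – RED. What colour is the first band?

909 Ω = 909 × 10^0.
The first band gives digit 9 of the significand, and 9 is white.

white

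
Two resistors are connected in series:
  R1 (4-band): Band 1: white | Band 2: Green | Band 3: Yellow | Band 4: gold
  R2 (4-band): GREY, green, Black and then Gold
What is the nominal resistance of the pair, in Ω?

950085 Ω

R1: white, green → 95; yellow ×10^4 → 950000 Ω.
R2: grey, green → 85; black ×1 → 85 Ω.
Series: 950000 + 85 = 950085 Ω.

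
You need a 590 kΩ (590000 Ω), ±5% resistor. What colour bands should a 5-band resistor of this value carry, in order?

green, white, black, orange, gold

590000 Ω = 590 × 10^3.
5 → green
9 → white
0 → black
Multiplier 10^3 → orange.
±5% tolerance → gold.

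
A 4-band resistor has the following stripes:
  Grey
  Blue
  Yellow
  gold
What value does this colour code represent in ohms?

Grey → 8 (first significant figure)
Blue → 6 (second significant figure)
Yellow → ×10^4 multiplier
86 × 10000 = 860000 Ω

860000 Ω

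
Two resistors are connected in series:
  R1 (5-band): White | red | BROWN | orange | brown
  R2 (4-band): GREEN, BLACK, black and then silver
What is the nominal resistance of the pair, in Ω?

R1: white, red, brown → 921; orange ×10^3 → 921000 Ω.
R2: green, black → 50; black ×1 → 50 Ω.
Series: 921000 + 50 = 921050 Ω.

921050 Ω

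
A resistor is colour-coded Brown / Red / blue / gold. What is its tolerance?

±5%

The last band, gold, is the tolerance band.
Gold corresponds to ±5%.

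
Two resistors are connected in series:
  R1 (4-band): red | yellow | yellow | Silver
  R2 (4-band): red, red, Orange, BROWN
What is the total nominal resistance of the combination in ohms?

R1: red, yellow → 24; yellow ×10^4 → 240000 Ω.
R2: red, red → 22; orange ×10^3 → 22000 Ω.
Series: 240000 + 22000 = 262000 Ω.

262000 Ω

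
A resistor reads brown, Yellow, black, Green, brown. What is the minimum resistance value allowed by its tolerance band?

Brown → 1 (first significant figure)
Yellow → 4 (second significant figure)
Black → 0 (third significant figure)
Green → ×10^5 multiplier
Brown → ±1% tolerance
140 × 100000 = 14000000 Ω
Minimum = 14000000 × (1 − 1/100) = 13860000 Ω.

13860000 Ω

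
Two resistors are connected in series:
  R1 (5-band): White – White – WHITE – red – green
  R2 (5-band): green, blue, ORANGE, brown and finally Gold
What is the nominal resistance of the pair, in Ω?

R1: white, white, white → 999; red ×10^2 → 99900 Ω.
R2: green, blue, orange → 563; brown ×10 → 5630 Ω.
Series: 99900 + 5630 = 105530 Ω.

105530 Ω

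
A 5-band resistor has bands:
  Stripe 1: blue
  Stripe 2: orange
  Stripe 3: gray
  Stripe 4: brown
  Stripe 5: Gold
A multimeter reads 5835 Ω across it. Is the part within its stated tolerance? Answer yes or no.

Blue → 6 (first significant figure)
Orange → 3 (second significant figure)
Grey → 8 (third significant figure)
Brown → ×10 multiplier
Gold → ±5% tolerance
638 × 10 = 6380 Ω
Allowed range: 6061 Ω to 6699 Ω.
5835 Ω lies outside that range.

no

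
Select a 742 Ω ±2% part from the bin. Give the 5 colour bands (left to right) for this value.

742 Ω = 742 × 10^0.
7 → violet
4 → yellow
2 → red
Multiplier 10^0 → black.
±2% tolerance → red.

violet, yellow, red, black, red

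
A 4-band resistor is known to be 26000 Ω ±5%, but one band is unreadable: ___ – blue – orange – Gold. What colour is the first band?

26000 Ω = 26 × 10^3.
The first band gives digit 2 of the significand, and 2 is red.

red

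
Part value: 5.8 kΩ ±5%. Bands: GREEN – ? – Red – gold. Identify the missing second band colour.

5800 Ω = 58 × 10^2.
The second band gives digit 8 of the significand, and 8 is grey.

grey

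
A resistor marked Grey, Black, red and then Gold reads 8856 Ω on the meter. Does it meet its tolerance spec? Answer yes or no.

Grey → 8 (first significant figure)
Black → 0 (second significant figure)
Red → ×10^2 multiplier
Gold → ±5% tolerance
80 × 100 = 8000 Ω
Allowed range: 7600 Ω to 8400 Ω.
8856 Ω lies outside that range.

no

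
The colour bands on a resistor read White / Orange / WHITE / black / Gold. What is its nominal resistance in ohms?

939 Ω

White → 9 (first significant figure)
Orange → 3 (second significant figure)
White → 9 (third significant figure)
Black → ×1 multiplier
939 × 1 = 939 Ω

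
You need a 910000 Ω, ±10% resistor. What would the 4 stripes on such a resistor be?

white, brown, yellow, silver

910000 Ω = 91 × 10^4.
9 → white
1 → brown
Multiplier 10^4 → yellow.
±10% tolerance → silver.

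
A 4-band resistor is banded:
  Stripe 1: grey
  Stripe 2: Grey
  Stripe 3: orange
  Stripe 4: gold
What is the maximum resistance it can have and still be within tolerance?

92400 Ω

Grey → 8 (first significant figure)
Grey → 8 (second significant figure)
Orange → ×10^3 multiplier
Gold → ±5% tolerance
88 × 1000 = 88000 Ω
Maximum = 88000 × (1 + 5/100) = 92400 Ω.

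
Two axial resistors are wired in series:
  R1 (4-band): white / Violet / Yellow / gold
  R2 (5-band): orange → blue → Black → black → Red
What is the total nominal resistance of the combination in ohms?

R1: white, violet → 97; yellow ×10^4 → 970000 Ω.
R2: orange, blue, black → 360; black ×1 → 360 Ω.
Series: 970000 + 360 = 970360 Ω.

970360 Ω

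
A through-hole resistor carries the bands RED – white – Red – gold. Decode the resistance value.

2900 Ω

Red → 2 (first significant figure)
White → 9 (second significant figure)
Red → ×10^2 multiplier
29 × 100 = 2900 Ω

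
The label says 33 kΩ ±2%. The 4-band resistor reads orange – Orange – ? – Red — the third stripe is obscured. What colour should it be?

orange

33000 Ω = 33 × 10^3.
The third band is the multiplier, 10^3, which is orange.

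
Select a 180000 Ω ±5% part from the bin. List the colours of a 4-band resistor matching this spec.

180000 Ω = 18 × 10^4.
1 → brown
8 → grey
Multiplier 10^4 → yellow.
±5% tolerance → gold.

brown, grey, yellow, gold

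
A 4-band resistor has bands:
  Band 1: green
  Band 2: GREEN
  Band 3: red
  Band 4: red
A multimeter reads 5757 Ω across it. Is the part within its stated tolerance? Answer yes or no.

Green → 5 (first significant figure)
Green → 5 (second significant figure)
Red → ×10^2 multiplier
Red → ±2% tolerance
55 × 100 = 5500 Ω
Allowed range: 5390 Ω to 5610 Ω.
5757 Ω lies outside that range.

no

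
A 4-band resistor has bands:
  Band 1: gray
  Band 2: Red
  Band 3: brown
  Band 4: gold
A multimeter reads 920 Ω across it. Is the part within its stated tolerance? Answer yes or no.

no

Grey → 8 (first significant figure)
Red → 2 (second significant figure)
Brown → ×10 multiplier
Gold → ±5% tolerance
82 × 10 = 820 Ω
Allowed range: 779 Ω to 861 Ω.
920 Ω lies outside that range.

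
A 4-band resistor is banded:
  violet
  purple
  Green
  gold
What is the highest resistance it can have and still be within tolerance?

8085000 Ω

Violet → 7 (first significant figure)
Violet → 7 (second significant figure)
Green → ×10^5 multiplier
Gold → ±5% tolerance
77 × 100000 = 7700000 Ω
Highest = 7700000 × (1 + 5/100) = 8085000 Ω.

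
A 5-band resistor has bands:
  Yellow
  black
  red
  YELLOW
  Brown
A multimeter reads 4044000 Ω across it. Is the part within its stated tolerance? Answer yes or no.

yes

Yellow → 4 (first significant figure)
Black → 0 (second significant figure)
Red → 2 (third significant figure)
Yellow → ×10^4 multiplier
Brown → ±1% tolerance
402 × 10000 = 4020000 Ω
Allowed range: 3979800 Ω to 4060200 Ω.
4044000 Ω lies inside that range.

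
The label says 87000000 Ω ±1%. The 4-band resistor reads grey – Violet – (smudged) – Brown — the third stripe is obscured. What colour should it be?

blue

87000000 Ω = 87 × 10^6.
The third band is the multiplier, 10^6, which is blue.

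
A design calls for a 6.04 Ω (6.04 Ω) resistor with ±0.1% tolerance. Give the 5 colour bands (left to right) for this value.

blue, black, yellow, silver, violet

6.04 Ω = 604 × 10^-2.
6 → blue
0 → black
4 → yellow
Multiplier 10^-2 → silver.
±0.1% tolerance → violet.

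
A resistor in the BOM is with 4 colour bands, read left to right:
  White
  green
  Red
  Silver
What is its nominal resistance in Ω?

White → 9 (first significant figure)
Green → 5 (second significant figure)
Red → ×10^2 multiplier
95 × 100 = 9500 Ω

9500 Ω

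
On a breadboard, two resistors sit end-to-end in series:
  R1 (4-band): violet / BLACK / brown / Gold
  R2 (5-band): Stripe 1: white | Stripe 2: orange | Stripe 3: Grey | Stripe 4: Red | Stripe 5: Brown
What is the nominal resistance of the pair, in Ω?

R1: violet, black → 70; brown ×10 → 700 Ω.
R2: white, orange, grey → 938; red ×10^2 → 93800 Ω.
Series: 700 + 93800 = 94500 Ω.

94500 Ω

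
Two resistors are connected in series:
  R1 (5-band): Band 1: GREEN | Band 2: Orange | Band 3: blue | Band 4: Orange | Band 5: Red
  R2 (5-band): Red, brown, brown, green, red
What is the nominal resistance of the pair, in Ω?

21636000 Ω

R1: green, orange, blue → 536; orange ×10^3 → 536000 Ω.
R2: red, brown, brown → 211; green ×10^5 → 21100000 Ω.
Series: 536000 + 21100000 = 21636000 Ω.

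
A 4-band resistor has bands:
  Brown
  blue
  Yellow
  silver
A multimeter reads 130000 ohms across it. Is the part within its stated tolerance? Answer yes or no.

no

Brown → 1 (first significant figure)
Blue → 6 (second significant figure)
Yellow → ×10^4 multiplier
Silver → ±10% tolerance
16 × 10000 = 160000 Ω
Allowed range: 144000 Ω to 176000 Ω.
130000 ohms lies outside that range.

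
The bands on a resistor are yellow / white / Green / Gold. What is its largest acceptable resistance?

5145000 Ω

Yellow → 4 (first significant figure)
White → 9 (second significant figure)
Green → ×10^5 multiplier
Gold → ±5% tolerance
49 × 100000 = 4900000 Ω
Largest = 4900000 × (1 + 5/100) = 5145000 Ω.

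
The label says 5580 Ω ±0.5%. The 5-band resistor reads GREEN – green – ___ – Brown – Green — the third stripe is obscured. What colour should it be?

grey

5580 Ω = 558 × 10^1.
The third band gives digit 8 of the significand, and 8 is grey.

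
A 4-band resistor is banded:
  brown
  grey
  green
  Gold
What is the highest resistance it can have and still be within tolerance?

Brown → 1 (first significant figure)
Grey → 8 (second significant figure)
Green → ×10^5 multiplier
Gold → ±5% tolerance
18 × 100000 = 1800000 Ω
Highest = 1800000 × (1 + 5/100) = 1890000 Ω.

1890000 Ω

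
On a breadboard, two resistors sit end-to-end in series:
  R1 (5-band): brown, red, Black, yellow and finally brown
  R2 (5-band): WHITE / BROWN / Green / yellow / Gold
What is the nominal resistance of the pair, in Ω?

10350000 Ω

R1: brown, red, black → 120; yellow ×10^4 → 1200000 Ω.
R2: white, brown, green → 915; yellow ×10^4 → 9150000 Ω.
Series: 1200000 + 9150000 = 10350000 Ω.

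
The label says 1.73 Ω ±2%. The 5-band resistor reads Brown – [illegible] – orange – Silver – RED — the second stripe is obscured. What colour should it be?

violet

1.73 Ω = 173 × 10^-2.
The second band gives digit 7 of the significand, and 7 is violet.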